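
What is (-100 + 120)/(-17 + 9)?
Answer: -5/2 ≈ -2.5000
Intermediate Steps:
(-100 + 120)/(-17 + 9) = 20/(-8) = 20*(-1/8) = -5/2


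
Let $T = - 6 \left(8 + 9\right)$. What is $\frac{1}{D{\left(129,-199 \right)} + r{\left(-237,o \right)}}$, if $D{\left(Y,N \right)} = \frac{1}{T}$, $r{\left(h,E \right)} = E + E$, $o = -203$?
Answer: $- \frac{102}{41413} \approx -0.002463$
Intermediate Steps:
$T = -102$ ($T = \left(-6\right) 17 = -102$)
$r{\left(h,E \right)} = 2 E$
$D{\left(Y,N \right)} = - \frac{1}{102}$ ($D{\left(Y,N \right)} = \frac{1}{-102} = - \frac{1}{102}$)
$\frac{1}{D{\left(129,-199 \right)} + r{\left(-237,o \right)}} = \frac{1}{- \frac{1}{102} + 2 \left(-203\right)} = \frac{1}{- \frac{1}{102} - 406} = \frac{1}{- \frac{41413}{102}} = - \frac{102}{41413}$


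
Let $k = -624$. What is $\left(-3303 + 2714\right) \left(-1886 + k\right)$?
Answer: $1478390$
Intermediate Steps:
$\left(-3303 + 2714\right) \left(-1886 + k\right) = \left(-3303 + 2714\right) \left(-1886 - 624\right) = \left(-589\right) \left(-2510\right) = 1478390$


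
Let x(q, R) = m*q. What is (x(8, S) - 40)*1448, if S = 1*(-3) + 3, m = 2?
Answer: -34752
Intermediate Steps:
S = 0 (S = -3 + 3 = 0)
x(q, R) = 2*q
(x(8, S) - 40)*1448 = (2*8 - 40)*1448 = (16 - 40)*1448 = -24*1448 = -34752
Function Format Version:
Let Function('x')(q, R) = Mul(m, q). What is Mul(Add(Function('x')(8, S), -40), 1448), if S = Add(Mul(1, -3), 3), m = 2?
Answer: -34752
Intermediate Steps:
S = 0 (S = Add(-3, 3) = 0)
Function('x')(q, R) = Mul(2, q)
Mul(Add(Function('x')(8, S), -40), 1448) = Mul(Add(Mul(2, 8), -40), 1448) = Mul(Add(16, -40), 1448) = Mul(-24, 1448) = -34752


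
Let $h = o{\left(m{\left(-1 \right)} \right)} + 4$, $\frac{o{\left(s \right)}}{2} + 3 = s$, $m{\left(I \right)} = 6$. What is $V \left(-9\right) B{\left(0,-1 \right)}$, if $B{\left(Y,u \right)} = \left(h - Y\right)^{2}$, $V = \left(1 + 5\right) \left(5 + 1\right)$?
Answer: $-32400$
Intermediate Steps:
$o{\left(s \right)} = -6 + 2 s$
$V = 36$ ($V = 6 \cdot 6 = 36$)
$h = 10$ ($h = \left(-6 + 2 \cdot 6\right) + 4 = \left(-6 + 12\right) + 4 = 6 + 4 = 10$)
$B{\left(Y,u \right)} = \left(10 - Y\right)^{2}$
$V \left(-9\right) B{\left(0,-1 \right)} = 36 \left(-9\right) \left(-10 + 0\right)^{2} = - 324 \left(-10\right)^{2} = \left(-324\right) 100 = -32400$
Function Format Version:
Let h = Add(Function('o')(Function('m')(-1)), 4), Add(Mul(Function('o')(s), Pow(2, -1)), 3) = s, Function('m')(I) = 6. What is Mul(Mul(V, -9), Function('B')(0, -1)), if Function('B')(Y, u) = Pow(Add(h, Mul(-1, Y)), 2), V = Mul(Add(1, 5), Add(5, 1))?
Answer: -32400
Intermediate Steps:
Function('o')(s) = Add(-6, Mul(2, s))
V = 36 (V = Mul(6, 6) = 36)
h = 10 (h = Add(Add(-6, Mul(2, 6)), 4) = Add(Add(-6, 12), 4) = Add(6, 4) = 10)
Function('B')(Y, u) = Pow(Add(10, Mul(-1, Y)), 2)
Mul(Mul(V, -9), Function('B')(0, -1)) = Mul(Mul(36, -9), Pow(Add(-10, 0), 2)) = Mul(-324, Pow(-10, 2)) = Mul(-324, 100) = -32400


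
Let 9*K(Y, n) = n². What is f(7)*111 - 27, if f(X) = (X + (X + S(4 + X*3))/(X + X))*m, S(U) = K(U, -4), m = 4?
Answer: 70547/21 ≈ 3359.4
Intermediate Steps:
K(Y, n) = n²/9
S(U) = 16/9 (S(U) = (⅑)*(-4)² = (⅑)*16 = 16/9)
f(X) = 4*X + 2*(16/9 + X)/X (f(X) = (X + (X + 16/9)/(X + X))*4 = (X + (16/9 + X)/((2*X)))*4 = (X + (16/9 + X)*(1/(2*X)))*4 = (X + (16/9 + X)/(2*X))*4 = 4*X + 2*(16/9 + X)/X)
f(7)*111 - 27 = (2 + 4*7 + (32/9)/7)*111 - 27 = (2 + 28 + (32/9)*(⅐))*111 - 27 = (2 + 28 + 32/63)*111 - 27 = (1922/63)*111 - 27 = 71114/21 - 27 = 70547/21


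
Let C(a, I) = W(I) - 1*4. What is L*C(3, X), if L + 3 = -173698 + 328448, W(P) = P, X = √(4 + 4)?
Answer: -618988 + 309494*√2 ≈ -1.8130e+5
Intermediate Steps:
X = 2*√2 (X = √8 = 2*√2 ≈ 2.8284)
C(a, I) = -4 + I (C(a, I) = I - 1*4 = I - 4 = -4 + I)
L = 154747 (L = -3 + (-173698 + 328448) = -3 + 154750 = 154747)
L*C(3, X) = 154747*(-4 + 2*√2) = -618988 + 309494*√2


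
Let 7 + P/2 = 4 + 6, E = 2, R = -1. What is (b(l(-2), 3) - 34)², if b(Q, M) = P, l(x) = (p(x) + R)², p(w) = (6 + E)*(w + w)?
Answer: 784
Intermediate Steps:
p(w) = 16*w (p(w) = (6 + 2)*(w + w) = 8*(2*w) = 16*w)
P = 6 (P = -14 + 2*(4 + 6) = -14 + 2*10 = -14 + 20 = 6)
l(x) = (-1 + 16*x)² (l(x) = (16*x - 1)² = (-1 + 16*x)²)
b(Q, M) = 6
(b(l(-2), 3) - 34)² = (6 - 34)² = (-28)² = 784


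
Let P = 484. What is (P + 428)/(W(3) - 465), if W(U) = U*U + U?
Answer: -304/151 ≈ -2.0132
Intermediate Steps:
W(U) = U + U² (W(U) = U² + U = U + U²)
(P + 428)/(W(3) - 465) = (484 + 428)/(3*(1 + 3) - 465) = 912/(3*4 - 465) = 912/(12 - 465) = 912/(-453) = 912*(-1/453) = -304/151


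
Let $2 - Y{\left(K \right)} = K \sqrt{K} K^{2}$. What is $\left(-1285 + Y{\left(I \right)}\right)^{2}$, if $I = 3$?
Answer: $1648276 + 69282 \sqrt{3} \approx 1.7683 \cdot 10^{6}$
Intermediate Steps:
$Y{\left(K \right)} = 2 - K^{\frac{7}{2}}$ ($Y{\left(K \right)} = 2 - K \sqrt{K} K^{2} = 2 - K^{\frac{3}{2}} K^{2} = 2 - K^{\frac{7}{2}}$)
$\left(-1285 + Y{\left(I \right)}\right)^{2} = \left(-1285 + \left(2 - 3^{\frac{7}{2}}\right)\right)^{2} = \left(-1285 + \left(2 - 27 \sqrt{3}\right)\right)^{2} = \left(-1283 - 27 \sqrt{3}\right)^{2}$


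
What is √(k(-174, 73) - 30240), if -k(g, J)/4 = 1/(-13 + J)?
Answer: I*√6804015/15 ≈ 173.9*I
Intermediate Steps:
k(g, J) = -4/(-13 + J)
√(k(-174, 73) - 30240) = √(-4/(-13 + 73) - 30240) = √(-4/60 - 30240) = √(-4*1/60 - 30240) = √(-1/15 - 30240) = √(-453601/15) = I*√6804015/15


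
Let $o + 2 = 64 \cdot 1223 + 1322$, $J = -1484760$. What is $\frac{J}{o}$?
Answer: $- \frac{185595}{9949} \approx -18.655$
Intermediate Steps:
$o = 79592$ ($o = -2 + \left(64 \cdot 1223 + 1322\right) = -2 + \left(78272 + 1322\right) = -2 + 79594 = 79592$)
$\frac{J}{o} = - \frac{1484760}{79592} = \left(-1484760\right) \frac{1}{79592} = - \frac{185595}{9949}$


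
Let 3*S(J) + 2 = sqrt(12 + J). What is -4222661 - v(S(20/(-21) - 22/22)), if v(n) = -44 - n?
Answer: -12667853/3 + sqrt(4431)/63 ≈ -4.2226e+6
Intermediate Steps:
S(J) = -2/3 + sqrt(12 + J)/3
-4222661 - v(S(20/(-21) - 22/22)) = -4222661 - (-44 - (-2/3 + sqrt(12 + (20/(-21) - 22/22))/3)) = -4222661 - (-44 - (-2/3 + sqrt(12 + (20*(-1/21) - 22*1/22))/3)) = -4222661 - (-44 - (-2/3 + sqrt(12 + (-20/21 - 1))/3)) = -4222661 - (-44 - (-2/3 + sqrt(12 - 41/21)/3)) = -4222661 - (-44 - (-2/3 + sqrt(211/21)/3)) = -4222661 - (-44 - (-2/3 + (sqrt(4431)/21)/3)) = -4222661 - (-44 - (-2/3 + sqrt(4431)/63)) = -4222661 - (-44 + (2/3 - sqrt(4431)/63)) = -4222661 - (-130/3 - sqrt(4431)/63) = -4222661 + (130/3 + sqrt(4431)/63) = -12667853/3 + sqrt(4431)/63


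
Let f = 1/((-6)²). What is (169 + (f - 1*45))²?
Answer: 19936225/1296 ≈ 15383.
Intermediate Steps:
f = 1/36 ≈ 0.027778
(169 + (f - 1*45))² = (169 + (1/36 - 1*45))² = (169 + (1/36 - 45))² = (169 - 1619/36)² = (4465/36)² = 19936225/1296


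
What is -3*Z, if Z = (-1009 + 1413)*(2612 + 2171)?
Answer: -5796996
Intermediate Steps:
Z = 1932332 (Z = 404*4783 = 1932332)
-3*Z = -3*1932332 = -5796996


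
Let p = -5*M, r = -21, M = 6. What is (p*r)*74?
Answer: 46620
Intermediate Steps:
p = -30 (p = -5*6 = -30)
(p*r)*74 = -30*(-21)*74 = 630*74 = 46620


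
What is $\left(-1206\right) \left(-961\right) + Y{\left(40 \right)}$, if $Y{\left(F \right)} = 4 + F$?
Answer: $1159010$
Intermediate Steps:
$\left(-1206\right) \left(-961\right) + Y{\left(40 \right)} = \left(-1206\right) \left(-961\right) + \left(4 + 40\right) = 1158966 + 44 = 1159010$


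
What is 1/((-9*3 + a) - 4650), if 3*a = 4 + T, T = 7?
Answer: -3/14020 ≈ -0.00021398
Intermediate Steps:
a = 11/3 (a = (4 + 7)/3 = (⅓)*11 = 11/3 ≈ 3.6667)
1/((-9*3 + a) - 4650) = 1/((-9*3 + 11/3) - 4650) = 1/((-27 + 11/3) - 4650) = 1/(-70/3 - 4650) = 1/(-14020/3) = -3/14020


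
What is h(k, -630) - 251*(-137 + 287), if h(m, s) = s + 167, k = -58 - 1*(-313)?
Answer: -38113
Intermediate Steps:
k = 255 (k = -58 + 313 = 255)
h(m, s) = 167 + s
h(k, -630) - 251*(-137 + 287) = (167 - 630) - 251*(-137 + 287) = -463 - 251*150 = -463 - 37650 = -38113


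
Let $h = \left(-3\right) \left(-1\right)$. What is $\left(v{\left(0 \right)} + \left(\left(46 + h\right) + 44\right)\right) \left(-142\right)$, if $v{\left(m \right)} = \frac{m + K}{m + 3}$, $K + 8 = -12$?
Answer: $- \frac{36778}{3} \approx -12259.0$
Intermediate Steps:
$K = -20$ ($K = -8 - 12 = -20$)
$v{\left(m \right)} = \frac{-20 + m}{3 + m}$ ($v{\left(m \right)} = \frac{m - 20}{m + 3} = \frac{-20 + m}{3 + m}$)
$h = 3$
$\left(v{\left(0 \right)} + \left(\left(46 + h\right) + 44\right)\right) \left(-142\right) = \left(\frac{-20 + 0}{3 + 0} + \left(\left(46 + 3\right) + 44\right)\right) \left(-142\right) = \left(\frac{1}{3} \left(-20\right) + \left(49 + 44\right)\right) \left(-142\right) = \left(\frac{1}{3} \left(-20\right) + 93\right) \left(-142\right) = \left(- \frac{20}{3} + 93\right) \left(-142\right) = \frac{259}{3} \left(-142\right) = - \frac{36778}{3}$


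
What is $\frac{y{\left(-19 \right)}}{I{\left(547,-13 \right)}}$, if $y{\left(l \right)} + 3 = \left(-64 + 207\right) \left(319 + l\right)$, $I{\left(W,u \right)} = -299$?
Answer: $- \frac{42897}{299} \approx -143.47$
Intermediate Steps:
$y{\left(l \right)} = 45614 + 143 l$ ($y{\left(l \right)} = -3 + \left(-64 + 207\right) \left(319 + l\right) = -3 + 143 \left(319 + l\right) = -3 + \left(45617 + 143 l\right) = 45614 + 143 l$)
$\frac{y{\left(-19 \right)}}{I{\left(547,-13 \right)}} = \frac{45614 + 143 \left(-19\right)}{-299} = \left(45614 - 2717\right) \left(- \frac{1}{299}\right) = 42897 \left(- \frac{1}{299}\right) = - \frac{42897}{299}$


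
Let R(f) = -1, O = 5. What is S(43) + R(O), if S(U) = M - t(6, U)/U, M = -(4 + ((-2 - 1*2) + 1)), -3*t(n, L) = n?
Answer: -84/43 ≈ -1.9535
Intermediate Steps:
t(n, L) = -n/3
M = -1 (M = -(4 + ((-2 - 2) + 1)) = -(4 + (-4 + 1)) = -(4 - 3) = -1*1 = -1)
S(U) = -1 + 2/U (S(U) = -1 - (-⅓*6)/U = -1 - (-2)/U = -1 + 2/U)
S(43) + R(O) = (2 - 1*43)/43 - 1 = (2 - 43)/43 - 1 = (1/43)*(-41) - 1 = -41/43 - 1 = -84/43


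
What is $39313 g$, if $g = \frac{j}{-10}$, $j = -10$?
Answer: $39313$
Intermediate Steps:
$g = 1$ ($g = - \frac{10}{-10} = \left(-10\right) \left(- \frac{1}{10}\right) = 1$)
$39313 g = 39313 \cdot 1 = 39313$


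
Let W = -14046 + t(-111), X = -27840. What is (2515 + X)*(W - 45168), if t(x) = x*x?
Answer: 1187565225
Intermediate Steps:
t(x) = x²
W = -1725 (W = -14046 + (-111)² = -14046 + 12321 = -1725)
(2515 + X)*(W - 45168) = (2515 - 27840)*(-1725 - 45168) = -25325*(-46893) = 1187565225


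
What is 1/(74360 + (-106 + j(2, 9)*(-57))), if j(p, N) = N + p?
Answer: 1/73627 ≈ 1.3582e-5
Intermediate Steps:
1/(74360 + (-106 + j(2, 9)*(-57))) = 1/(74360 + (-106 + (9 + 2)*(-57))) = 1/(74360 + (-106 + 11*(-57))) = 1/(74360 + (-106 - 627)) = 1/(74360 - 733) = 1/73627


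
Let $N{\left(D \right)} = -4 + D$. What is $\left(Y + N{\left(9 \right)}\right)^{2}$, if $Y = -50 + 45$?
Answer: $0$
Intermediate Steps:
$Y = -5$
$\left(Y + N{\left(9 \right)}\right)^{2} = \left(-5 + \left(-4 + 9\right)\right)^{2} = \left(-5 + 5\right)^{2} = 0^{2} = 0$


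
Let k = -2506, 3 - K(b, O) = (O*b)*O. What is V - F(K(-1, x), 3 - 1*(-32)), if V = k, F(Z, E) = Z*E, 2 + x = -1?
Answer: -2926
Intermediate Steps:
x = -3 (x = -2 - 1 = -3)
K(b, O) = 3 - b*O² (K(b, O) = 3 - O*b*O = 3 - b*O²)
F(Z, E) = E*Z
V = -2506
V - F(K(-1, x), 3 - 1*(-32)) = -2506 - (3 - 1*(-32))*(3 - 1*(-1)*(-3)²) = -2506 - (3 + 32)*(3 - 1*(-1)*9) = -2506 - 35*(3 + 9) = -2506 - 35*12 = -2506 - 1*420 = -2506 - 420 = -2926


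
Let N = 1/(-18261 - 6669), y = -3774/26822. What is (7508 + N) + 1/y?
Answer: 117621276721/15680970 ≈ 7500.9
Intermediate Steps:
y = -1887/13411 (y = -3774*1/26822 = -1887/13411 ≈ -0.14071)
N = -1/24930 (N = 1/(-24930) = -1/24930 ≈ -4.0112e-5)
(7508 + N) + 1/y = (7508 - 1/24930) + 1/(-1887/13411) = 187174439/24930 - 13411/1887 = 117621276721/15680970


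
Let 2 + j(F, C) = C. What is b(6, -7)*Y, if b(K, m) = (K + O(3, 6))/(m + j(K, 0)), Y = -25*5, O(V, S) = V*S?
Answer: 1000/3 ≈ 333.33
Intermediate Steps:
O(V, S) = S*V
j(F, C) = -2 + C
Y = -125
b(K, m) = (18 + K)/(-2 + m) (b(K, m) = (K + 6*3)/(m + (-2 + 0)) = (K + 18)/(m - 2) = (18 + K)/(-2 + m))
b(6, -7)*Y = ((18 + 6)/(-2 - 7))*(-125) = (24/(-9))*(-125) = -1/9*24*(-125) = -8/3*(-125) = 1000/3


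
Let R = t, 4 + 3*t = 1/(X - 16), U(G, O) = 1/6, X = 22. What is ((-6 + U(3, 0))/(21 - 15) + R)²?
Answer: 81/16 ≈ 5.0625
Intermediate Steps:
U(G, O) = ⅙
t = -23/18 (t = -4/3 + 1/(3*(22 - 16)) = -4/3 + (⅓)/6 = -4/3 + (⅓)*(⅙) = -4/3 + 1/18 = -23/18 ≈ -1.2778)
R = -23/18 ≈ -1.2778
((-6 + U(3, 0))/(21 - 15) + R)² = ((-6 + ⅙)/(21 - 15) - 23/18)² = (-35/6/6 - 23/18)² = (-35/6*⅙ - 23/18)² = (-35/36 - 23/18)² = (-9/4)² = 81/16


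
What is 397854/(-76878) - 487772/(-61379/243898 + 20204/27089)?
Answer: -13764166809025793947/13944898117931 ≈ -9.8704e+5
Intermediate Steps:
397854/(-76878) - 487772/(-61379/243898 + 20204/27089) = 397854*(-1/76878) - 487772/(-61379*1/243898 + 20204*(1/27089)) = -22103/4271 - 487772/(-61379/243898 + 20204/27089) = -22103/4271 - 487772/3265019461/6606952922 = -22103/4271 - 487772*6606952922/3265019461 = -22103/4271 - 3222686640669784/3265019461 = -13764166809025793947/13944898117931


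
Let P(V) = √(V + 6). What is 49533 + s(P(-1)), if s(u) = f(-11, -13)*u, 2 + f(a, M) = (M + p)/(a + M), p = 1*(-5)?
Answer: 49533 - 5*√5/4 ≈ 49530.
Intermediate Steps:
p = -5
P(V) = √(6 + V)
f(a, M) = -2 + (-5 + M)/(M + a) (f(a, M) = -2 + (M - 5)/(a + M) = -2 + (-5 + M)/(M + a))
s(u) = -5*u/4 (s(u) = ((-5 - 1*(-13) - 2*(-11))/(-13 - 11))*u = ((-5 + 13 + 22)/(-24))*u = (-1/24*30)*u = -5*u/4)
49533 + s(P(-1)) = 49533 - 5*√(6 - 1)/4 = 49533 - 5*√5/4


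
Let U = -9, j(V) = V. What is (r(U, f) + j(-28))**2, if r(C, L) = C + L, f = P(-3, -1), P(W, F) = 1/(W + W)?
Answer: 49729/36 ≈ 1381.4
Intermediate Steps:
P(W, F) = 1/(2*W)
f = -1/6 (f = (1/2)/(-3) = (1/2)*(-1/3) = -1/6 ≈ -0.16667)
(r(U, f) + j(-28))**2 = ((-9 - 1/6) - 28)**2 = (-55/6 - 28)**2 = (-223/6)**2 = 49729/36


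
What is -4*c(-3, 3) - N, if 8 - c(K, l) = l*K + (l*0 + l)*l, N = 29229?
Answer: -29261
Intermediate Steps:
c(K, l) = 8 - l² - K*l (c(K, l) = 8 - (l*K + (l*0 + l)*l) = 8 - (K*l + (0 + l)*l) = 8 - (K*l + l*l) = 8 - (K*l + l²) = 8 - (l² + K*l) = 8 + (-l² - K*l) = 8 - l² - K*l)
-4*c(-3, 3) - N = -4*(8 - 1*3² - 1*(-3)*3) - 1*29229 = -4*(8 - 1*9 + 9) - 29229 = -4*(8 - 9 + 9) - 29229 = -4*8 - 29229 = -32 - 29229 = -29261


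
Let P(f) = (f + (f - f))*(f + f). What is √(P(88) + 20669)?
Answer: √36157 ≈ 190.15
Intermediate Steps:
P(f) = 2*f² (P(f) = (f + 0)*(2*f) = f*(2*f) = 2*f²)
√(P(88) + 20669) = √(2*88² + 20669) = √(2*7744 + 20669) = √(15488 + 20669) = √36157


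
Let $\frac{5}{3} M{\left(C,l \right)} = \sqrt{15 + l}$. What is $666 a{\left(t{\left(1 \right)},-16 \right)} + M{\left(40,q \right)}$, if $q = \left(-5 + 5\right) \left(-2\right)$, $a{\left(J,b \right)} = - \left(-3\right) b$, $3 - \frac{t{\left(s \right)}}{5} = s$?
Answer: $-31968 + \frac{3 \sqrt{15}}{5} \approx -31966.0$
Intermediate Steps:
$t{\left(s \right)} = 15 - 5 s$
$a{\left(J,b \right)} = 3 b$
$q = 0$ ($q = 0 \left(-2\right) = 0$)
$M{\left(C,l \right)} = \frac{3 \sqrt{15 + l}}{5}$
$666 a{\left(t{\left(1 \right)},-16 \right)} + M{\left(40,q \right)} = 666 \cdot 3 \left(-16\right) + \frac{3 \sqrt{15 + 0}}{5} = 666 \left(-48\right) + \frac{3 \sqrt{15}}{5} = -31968 + \frac{3 \sqrt{15}}{5}$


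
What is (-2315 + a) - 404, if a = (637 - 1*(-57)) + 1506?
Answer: -519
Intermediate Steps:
a = 2200 (a = (637 + 57) + 1506 = 694 + 1506 = 2200)
(-2315 + a) - 404 = (-2315 + 2200) - 404 = -115 - 404 = -519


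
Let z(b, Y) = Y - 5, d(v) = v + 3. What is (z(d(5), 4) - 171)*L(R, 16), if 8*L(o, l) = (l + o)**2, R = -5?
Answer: -5203/2 ≈ -2601.5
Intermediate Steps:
d(v) = 3 + v
z(b, Y) = -5 + Y
L(o, l) = (l + o)**2/8
(z(d(5), 4) - 171)*L(R, 16) = ((-5 + 4) - 171)*((16 - 5)**2/8) = (-1 - 171)*((1/8)*11**2) = -43*121/2 = -172*121/8 = -5203/2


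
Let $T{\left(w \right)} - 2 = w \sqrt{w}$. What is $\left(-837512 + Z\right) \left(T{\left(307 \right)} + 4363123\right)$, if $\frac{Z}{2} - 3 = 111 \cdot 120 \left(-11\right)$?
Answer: $-4932713516250 - 347077622 \sqrt{307} \approx -4.9388 \cdot 10^{12}$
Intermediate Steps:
$T{\left(w \right)} = 2 + w^{\frac{3}{2}}$ ($T{\left(w \right)} = 2 + w \sqrt{w} = 2 + w^{\frac{3}{2}}$)
$Z = -293034$ ($Z = 6 + 2 \cdot 111 \cdot 120 \left(-11\right) = 6 + 2 \cdot 13320 \left(-11\right) = 6 + 2 \left(-146520\right) = 6 - 293040 = -293034$)
$\left(-837512 + Z\right) \left(T{\left(307 \right)} + 4363123\right) = \left(-837512 - 293034\right) \left(\left(2 + 307^{\frac{3}{2}}\right) + 4363123\right) = - 1130546 \left(\left(2 + 307 \sqrt{307}\right) + 4363123\right) = - 1130546 \left(4363125 + 307 \sqrt{307}\right) = -4932713516250 - 347077622 \sqrt{307}$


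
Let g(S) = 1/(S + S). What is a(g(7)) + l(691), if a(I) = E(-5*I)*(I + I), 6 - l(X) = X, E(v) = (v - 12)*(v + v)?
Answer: -469045/686 ≈ -683.74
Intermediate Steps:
g(S) = 1/(2*S)
E(v) = 2*v*(-12 + v) (E(v) = (-12 + v)*(2*v) = 2*v*(-12 + v))
l(X) = 6 - X
a(I) = -20*I²*(-12 - 5*I) (a(I) = (2*(-5*I)*(-12 - 5*I))*(I + I) = (-10*I*(-12 - 5*I))*(2*I) = -20*I²*(-12 - 5*I))
a(g(7)) + l(691) = ((½)/7)²*(240 + 100*((½)/7)) + (6 - 1*691) = ((½)*(⅐))²*(240 + 100*((½)*(⅐))) + (6 - 691) = (1/14)²*(240 + 100*(1/14)) - 685 = (240 + 50/7)/196 - 685 = (1/196)*(1730/7) - 685 = 865/686 - 685 = -469045/686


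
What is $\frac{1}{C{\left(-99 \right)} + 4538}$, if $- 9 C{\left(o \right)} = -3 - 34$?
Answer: $\frac{9}{40879} \approx 0.00022016$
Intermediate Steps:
$C{\left(o \right)} = \frac{37}{9}$ ($C{\left(o \right)} = - \frac{-3 - 34}{9} = \left(- \frac{1}{9}\right) \left(-37\right) = \frac{37}{9}$)
$\frac{1}{C{\left(-99 \right)} + 4538} = \frac{1}{\frac{37}{9} + 4538} = \frac{1}{\frac{40879}{9}} = \frac{9}{40879}$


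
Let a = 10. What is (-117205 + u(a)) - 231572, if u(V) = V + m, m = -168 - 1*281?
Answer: -349216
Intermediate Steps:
m = -449 (m = -168 - 281 = -449)
u(V) = -449 + V (u(V) = V - 449 = -449 + V)
(-117205 + u(a)) - 231572 = (-117205 + (-449 + 10)) - 231572 = (-117205 - 439) - 231572 = -117644 - 231572 = -349216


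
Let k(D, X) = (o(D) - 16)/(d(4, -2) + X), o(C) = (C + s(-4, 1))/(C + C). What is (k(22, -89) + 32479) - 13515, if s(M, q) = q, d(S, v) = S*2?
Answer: 22529459/1188 ≈ 18964.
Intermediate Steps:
d(S, v) = 2*S
o(C) = (1 + C)/(2*C) (o(C) = (C + 1)/(C + C) = (1 + C)/((2*C)) = (1 + C)*(1/(2*C)) = (1 + C)/(2*C))
k(D, X) = (-16 + (1 + D)/(2*D))/(8 + X) (k(D, X) = ((1 + D)/(2*D) - 16)/(2*4 + X) = (-16 + (1 + D)/(2*D))/(8 + X))
(k(22, -89) + 32479) - 13515 = ((½)*(1 - 31*22)/(22*(8 - 89)) + 32479) - 13515 = ((½)*(1/22)*(1 - 682)/(-81) + 32479) - 13515 = ((½)*(1/22)*(-1/81)*(-681) + 32479) - 13515 = (227/1188 + 32479) - 13515 = 38585279/1188 - 13515 = 22529459/1188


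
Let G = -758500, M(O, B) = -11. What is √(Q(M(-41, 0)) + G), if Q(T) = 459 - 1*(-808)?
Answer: 3*I*√84137 ≈ 870.19*I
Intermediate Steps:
Q(T) = 1267 (Q(T) = 459 + 808 = 1267)
√(Q(M(-41, 0)) + G) = √(1267 - 758500) = √(-757233) = 3*I*√84137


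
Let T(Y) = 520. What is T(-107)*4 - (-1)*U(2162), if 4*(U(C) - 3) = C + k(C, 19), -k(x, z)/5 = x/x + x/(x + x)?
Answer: 20973/8 ≈ 2621.6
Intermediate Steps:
k(x, z) = -15/2 (k(x, z) = -5*(x/x + x/(x + x)) = -5*(1 + x/((2*x))) = -5*(1 + x*(1/(2*x))) = -5*(1 + 1/2) = -5*3/2 = -15/2)
U(C) = 9/8 + C/4 (U(C) = 3 + (C - 15/2)/4 = 3 + (-15/2 + C)/4 = 3 + (-15/8 + C/4) = 9/8 + C/4)
T(-107)*4 - (-1)*U(2162) = 520*4 - (-1)*(9/8 + (1/4)*2162) = 2080 - (-1)*(9/8 + 1081/2) = 2080 - (-1)*4333/8 = 2080 - 1*(-4333/8) = 2080 + 4333/8 = 20973/8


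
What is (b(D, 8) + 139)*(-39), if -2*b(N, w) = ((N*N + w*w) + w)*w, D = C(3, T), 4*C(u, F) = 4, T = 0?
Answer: 5967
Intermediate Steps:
C(u, F) = 1 (C(u, F) = (1/4)*4 = 1)
D = 1
b(N, w) = -w*(w + N**2 + w**2)/2 (b(N, w) = -((N*N + w*w) + w)*w/2 = -((N**2 + w**2) + w)*w/2 = -(w + N**2 + w**2)*w/2 = -w*(w + N**2 + w**2)/2)
(b(D, 8) + 139)*(-39) = (-1/2*8*(8 + 1**2 + 8**2) + 139)*(-39) = (-1/2*8*(8 + 1 + 64) + 139)*(-39) = (-1/2*8*73 + 139)*(-39) = (-292 + 139)*(-39) = -153*(-39) = 5967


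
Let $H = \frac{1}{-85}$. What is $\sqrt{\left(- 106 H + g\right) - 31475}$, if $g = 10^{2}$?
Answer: $\frac{i \sqrt{226675365}}{85} \approx 177.13 i$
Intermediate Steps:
$H = - \frac{1}{85} \approx -0.011765$
$g = 100$
$\sqrt{\left(- 106 H + g\right) - 31475} = \sqrt{\left(\left(-106\right) \left(- \frac{1}{85}\right) + 100\right) - 31475} = \sqrt{\left(\frac{106}{85} + 100\right) - 31475} = \sqrt{\frac{8606}{85} - 31475} = \sqrt{- \frac{2666769}{85}} = \frac{i \sqrt{226675365}}{85}$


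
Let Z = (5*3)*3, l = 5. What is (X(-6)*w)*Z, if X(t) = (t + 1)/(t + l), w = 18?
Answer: 4050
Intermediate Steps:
Z = 45 (Z = 15*3 = 45)
X(t) = (1 + t)/(5 + t) (X(t) = (t + 1)/(t + 5) = (1 + t)/(5 + t))
(X(-6)*w)*Z = (((1 - 6)/(5 - 6))*18)*45 = ((-5/(-1))*18)*45 = (-1*(-5)*18)*45 = (5*18)*45 = 90*45 = 4050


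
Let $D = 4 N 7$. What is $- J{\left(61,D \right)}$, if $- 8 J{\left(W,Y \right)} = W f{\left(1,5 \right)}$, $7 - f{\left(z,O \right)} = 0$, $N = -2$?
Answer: $\frac{427}{8} \approx 53.375$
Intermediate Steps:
$f{\left(z,O \right)} = 7$ ($f{\left(z,O \right)} = 7 - 0 = 7 + 0 = 7$)
$D = -56$ ($D = 4 \left(-2\right) 7 = \left(-8\right) 7 = -56$)
$J{\left(W,Y \right)} = - \frac{7 W}{8}$ ($J{\left(W,Y \right)} = - \frac{W 7}{8} = - \frac{7 W}{8}$)
$- J{\left(61,D \right)} = - \frac{\left(-7\right) 61}{8} = \left(-1\right) \left(- \frac{427}{8}\right) = \frac{427}{8}$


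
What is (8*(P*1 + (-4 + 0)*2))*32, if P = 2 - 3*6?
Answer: -6144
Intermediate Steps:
P = -16 (P = 2 - 1*18 = 2 - 18 = -16)
(8*(P*1 + (-4 + 0)*2))*32 = (8*(-16*1 + (-4 + 0)*2))*32 = (8*(-16 - 4*2))*32 = (8*(-16 - 8))*32 = (8*(-24))*32 = -192*32 = -6144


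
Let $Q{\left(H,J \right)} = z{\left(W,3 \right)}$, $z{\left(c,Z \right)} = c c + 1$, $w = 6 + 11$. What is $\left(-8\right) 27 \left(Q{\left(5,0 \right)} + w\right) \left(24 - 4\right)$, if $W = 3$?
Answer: $-116640$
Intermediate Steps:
$w = 17$
$z{\left(c,Z \right)} = 1 + c^{2}$ ($z{\left(c,Z \right)} = c^{2} + 1 = 1 + c^{2}$)
$Q{\left(H,J \right)} = 10$ ($Q{\left(H,J \right)} = 1 + 3^{2} = 1 + 9 = 10$)
$\left(-8\right) 27 \left(Q{\left(5,0 \right)} + w\right) \left(24 - 4\right) = \left(-8\right) 27 \left(10 + 17\right) \left(24 - 4\right) = - 216 \cdot 27 \cdot 20 = \left(-216\right) 540 = -116640$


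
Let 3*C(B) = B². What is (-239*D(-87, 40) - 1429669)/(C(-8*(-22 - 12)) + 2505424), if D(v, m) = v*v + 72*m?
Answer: -2945235/1897564 ≈ -1.5521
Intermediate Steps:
D(v, m) = v² + 72*m
C(B) = B²/3
(-239*D(-87, 40) - 1429669)/(C(-8*(-22 - 12)) + 2505424) = (-239*((-87)² + 72*40) - 1429669)/((-8*(-22 - 12))²/3 + 2505424) = (-239*(7569 + 2880) - 1429669)/((-8*(-34))²/3 + 2505424) = (-239*10449 - 1429669)/((⅓)*272² + 2505424) = (-2497311 - 1429669)/((⅓)*73984 + 2505424) = -3926980/(73984/3 + 2505424) = -3926980/7590256/3 = -3926980*3/7590256 = -2945235/1897564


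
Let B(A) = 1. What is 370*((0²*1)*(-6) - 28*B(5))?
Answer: -10360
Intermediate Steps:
370*((0²*1)*(-6) - 28*B(5)) = 370*((0²*1)*(-6) - 28*1) = 370*((0*1)*(-6) - 28) = 370*(0*(-6) - 28) = 370*(0 - 28) = 370*(-28) = -10360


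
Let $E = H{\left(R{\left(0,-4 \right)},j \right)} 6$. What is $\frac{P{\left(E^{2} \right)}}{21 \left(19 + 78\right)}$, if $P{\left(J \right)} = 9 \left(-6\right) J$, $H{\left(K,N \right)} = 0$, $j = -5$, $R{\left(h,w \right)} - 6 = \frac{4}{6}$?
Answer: $0$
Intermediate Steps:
$R{\left(h,w \right)} = \frac{20}{3}$ ($R{\left(h,w \right)} = 6 + \frac{4}{6} = 6 + 4 \cdot \frac{1}{6} = 6 + \frac{2}{3} = \frac{20}{3}$)
$E = 0$ ($E = 0 \cdot 6 = 0$)
$P{\left(J \right)} = - 54 J$
$\frac{P{\left(E^{2} \right)}}{21 \left(19 + 78\right)} = \frac{\left(-54\right) 0^{2}}{21 \left(19 + 78\right)} = \frac{\left(-54\right) 0}{21 \cdot 97} = \frac{0}{2037} = 0 \cdot \frac{1}{2037} = 0$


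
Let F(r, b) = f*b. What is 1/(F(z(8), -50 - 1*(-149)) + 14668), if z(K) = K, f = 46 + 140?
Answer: 1/33082 ≈ 3.0228e-5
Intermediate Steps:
f = 186
F(r, b) = 186*b
1/(F(z(8), -50 - 1*(-149)) + 14668) = 1/(186*(-50 - 1*(-149)) + 14668) = 1/(186*(-50 + 149) + 14668) = 1/(186*99 + 14668) = 1/(18414 + 14668) = 1/33082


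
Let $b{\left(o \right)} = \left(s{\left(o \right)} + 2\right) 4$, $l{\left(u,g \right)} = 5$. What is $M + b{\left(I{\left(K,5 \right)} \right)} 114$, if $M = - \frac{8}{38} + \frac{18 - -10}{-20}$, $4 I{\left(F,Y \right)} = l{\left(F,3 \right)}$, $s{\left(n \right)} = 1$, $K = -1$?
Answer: $\frac{129807}{95} \approx 1366.4$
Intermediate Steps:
$I{\left(F,Y \right)} = \frac{5}{4}$ ($I{\left(F,Y \right)} = \frac{1}{4} \cdot 5 = \frac{5}{4}$)
$M = - \frac{153}{95}$ ($M = \left(-8\right) \frac{1}{38} + \left(18 + 10\right) \left(- \frac{1}{20}\right) = - \frac{4}{19} + 28 \left(- \frac{1}{20}\right) = - \frac{4}{19} - \frac{7}{5} = - \frac{153}{95} \approx -1.6105$)
$b{\left(o \right)} = 12$ ($b{\left(o \right)} = \left(1 + 2\right) 4 = 3 \cdot 4 = 12$)
$M + b{\left(I{\left(K,5 \right)} \right)} 114 = - \frac{153}{95} + 12 \cdot 114 = - \frac{153}{95} + 1368 = \frac{129807}{95}$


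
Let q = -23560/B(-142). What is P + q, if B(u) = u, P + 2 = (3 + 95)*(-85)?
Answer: -579792/71 ≈ -8166.1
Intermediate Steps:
P = -8332 (P = -2 + (3 + 95)*(-85) = -2 + 98*(-85) = -2 - 8330 = -8332)
q = 11780/71 (q = -23560/(-142) = -23560*(-1/142) = 11780/71 ≈ 165.92)
P + q = -8332 + 11780/71 = -579792/71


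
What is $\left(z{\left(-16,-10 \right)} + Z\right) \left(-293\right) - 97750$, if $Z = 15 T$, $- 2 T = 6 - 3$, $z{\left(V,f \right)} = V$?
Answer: $- \frac{172939}{2} \approx -86470.0$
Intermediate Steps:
$T = - \frac{3}{2}$ ($T = - \frac{6 - 3}{2} = \left(- \frac{1}{2}\right) 3 = - \frac{3}{2} \approx -1.5$)
$Z = - \frac{45}{2}$ ($Z = 15 \left(- \frac{3}{2}\right) = - \frac{45}{2} \approx -22.5$)
$\left(z{\left(-16,-10 \right)} + Z\right) \left(-293\right) - 97750 = \left(-16 - \frac{45}{2}\right) \left(-293\right) - 97750 = \left(- \frac{77}{2}\right) \left(-293\right) - 97750 = \frac{22561}{2} - 97750 = - \frac{172939}{2}$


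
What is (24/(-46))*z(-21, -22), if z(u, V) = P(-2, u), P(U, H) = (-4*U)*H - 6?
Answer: 2088/23 ≈ 90.783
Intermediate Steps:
P(U, H) = -6 - 4*H*U (P(U, H) = -4*H*U - 6 = -6 - 4*H*U)
z(u, V) = -6 + 8*u (z(u, V) = -6 - 4*u*(-2) = -6 + 8*u)
(24/(-46))*z(-21, -22) = (24/(-46))*(-6 + 8*(-21)) = (24*(-1/46))*(-6 - 168) = -12/23*(-174) = 2088/23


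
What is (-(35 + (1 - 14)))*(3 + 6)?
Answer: -198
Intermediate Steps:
(-(35 + (1 - 14)))*(3 + 6) = -(35 - 13)*9 = -1*22*9 = -22*9 = -198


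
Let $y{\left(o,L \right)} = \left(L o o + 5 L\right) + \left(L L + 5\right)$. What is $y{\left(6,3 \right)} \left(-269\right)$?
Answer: $-36853$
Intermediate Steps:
$y{\left(o,L \right)} = 5 + L^{2} + 5 L + L o^{2}$ ($y{\left(o,L \right)} = \left(L o^{2} + 5 L\right) + \left(L^{2} + 5\right) = \left(5 L + L o^{2}\right) + \left(5 + L^{2}\right) = 5 + L^{2} + 5 L + L o^{2}$)
$y{\left(6,3 \right)} \left(-269\right) = \left(5 + 3^{2} + 5 \cdot 3 + 3 \cdot 6^{2}\right) \left(-269\right) = \left(5 + 9 + 15 + 3 \cdot 36\right) \left(-269\right) = \left(5 + 9 + 15 + 108\right) \left(-269\right) = 137 \left(-269\right) = -36853$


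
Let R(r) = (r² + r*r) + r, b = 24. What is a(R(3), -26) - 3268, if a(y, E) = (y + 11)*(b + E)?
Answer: -3332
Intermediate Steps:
R(r) = r + 2*r² (R(r) = (r² + r²) + r = 2*r² + r = r + 2*r²)
a(y, E) = (11 + y)*(24 + E) (a(y, E) = (y + 11)*(24 + E) = (11 + y)*(24 + E))
a(R(3), -26) - 3268 = (264 + 11*(-26) + 24*(3*(1 + 2*3)) - 78*(1 + 2*3)) - 3268 = (264 - 286 + 24*(3*(1 + 6)) - 78*(1 + 6)) - 3268 = (264 - 286 + 24*(3*7) - 78*7) - 3268 = (264 - 286 + 24*21 - 26*21) - 3268 = (264 - 286 + 504 - 546) - 3268 = -64 - 3268 = -3332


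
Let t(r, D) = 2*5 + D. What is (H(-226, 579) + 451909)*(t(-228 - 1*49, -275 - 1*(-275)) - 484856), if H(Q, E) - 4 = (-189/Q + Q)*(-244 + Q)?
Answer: -30557231999444/113 ≈ -2.7042e+11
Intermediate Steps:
H(Q, E) = 4 + (-244 + Q)*(Q - 189/Q) (H(Q, E) = 4 + (-189/Q + Q)*(-244 + Q) = 4 + (Q - 189/Q)*(-244 + Q) = 4 + (-244 + Q)*(Q - 189/Q))
t(r, D) = 10 + D
(H(-226, 579) + 451909)*(t(-228 - 1*49, -275 - 1*(-275)) - 484856) = ((-185 + (-226)² - 244*(-226) + 46116/(-226)) + 451909)*((10 + (-275 - 1*(-275))) - 484856) = ((-185 + 51076 + 55144 + 46116*(-1/226)) + 451909)*((10 + (-275 + 275)) - 484856) = ((-185 + 51076 + 55144 - 23058/113) + 451909)*((10 + 0) - 484856) = (11958897/113 + 451909)*(10 - 484856) = (63024614/113)*(-484846) = -30557231999444/113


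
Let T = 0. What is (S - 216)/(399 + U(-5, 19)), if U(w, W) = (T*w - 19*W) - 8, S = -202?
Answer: -209/15 ≈ -13.933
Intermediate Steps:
U(w, W) = -8 - 19*W (U(w, W) = (0*w - 19*W) - 8 = (0 - 19*W) - 8 = -19*W - 8 = -8 - 19*W)
(S - 216)/(399 + U(-5, 19)) = (-202 - 216)/(399 + (-8 - 19*19)) = -418/(399 + (-8 - 361)) = -418/(399 - 369) = -418/30 = -418*1/30 = -209/15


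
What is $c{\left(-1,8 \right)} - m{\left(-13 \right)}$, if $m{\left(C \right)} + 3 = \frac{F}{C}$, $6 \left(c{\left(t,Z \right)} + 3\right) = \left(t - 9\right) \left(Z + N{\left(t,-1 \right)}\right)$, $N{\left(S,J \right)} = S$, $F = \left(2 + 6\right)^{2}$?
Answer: $- \frac{263}{39} \approx -6.7436$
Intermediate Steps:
$F = 64$ ($F = 8^{2} = 64$)
$c{\left(t,Z \right)} = -3 + \frac{\left(-9 + t\right) \left(Z + t\right)}{6}$ ($c{\left(t,Z \right)} = -3 + \frac{\left(t - 9\right) \left(Z + t\right)}{6} = -3 + \frac{\left(-9 + t\right) \left(Z + t\right)}{6}$)
$m{\left(C \right)} = -3 + \frac{64}{C}$
$c{\left(-1,8 \right)} - m{\left(-13 \right)} = \left(-3 - 12 - - \frac{3}{2} + \frac{\left(-1\right)^{2}}{6} + \frac{1}{6} \cdot 8 \left(-1\right)\right) - \left(-3 + \frac{64}{-13}\right) = \left(-3 - 12 + \frac{3}{2} + \frac{1}{6} \cdot 1 - \frac{4}{3}\right) - \left(-3 + 64 \left(- \frac{1}{13}\right)\right) = \left(-3 - 12 + \frac{3}{2} + \frac{1}{6} - \frac{4}{3}\right) - \left(-3 - \frac{64}{13}\right) = - \frac{44}{3} - - \frac{103}{13} = - \frac{44}{3} + \frac{103}{13} = - \frac{263}{39}$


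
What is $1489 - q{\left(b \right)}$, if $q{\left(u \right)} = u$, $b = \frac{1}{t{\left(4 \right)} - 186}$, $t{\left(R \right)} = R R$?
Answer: $\frac{253131}{170} \approx 1489.0$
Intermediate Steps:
$t{\left(R \right)} = R^{2}$
$b = - \frac{1}{170}$ ($b = \frac{1}{4^{2} - 186} = \frac{1}{16 - 186} = \frac{1}{-170} = - \frac{1}{170} \approx -0.0058824$)
$1489 - q{\left(b \right)} = 1489 - - \frac{1}{170} = 1489 + \frac{1}{170} = \frac{253131}{170}$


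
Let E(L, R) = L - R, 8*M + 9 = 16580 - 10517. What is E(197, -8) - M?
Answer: -2207/4 ≈ -551.75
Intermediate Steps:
M = 3027/4 (M = -9/8 + (16580 - 10517)/8 = -9/8 + (1/8)*6063 = -9/8 + 6063/8 = 3027/4 ≈ 756.75)
E(197, -8) - M = (197 - 1*(-8)) - 1*3027/4 = (197 + 8) - 3027/4 = 205 - 3027/4 = -2207/4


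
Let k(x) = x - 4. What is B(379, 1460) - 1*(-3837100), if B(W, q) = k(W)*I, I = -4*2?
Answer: 3834100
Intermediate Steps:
k(x) = -4 + x
I = -8
B(W, q) = 32 - 8*W (B(W, q) = (-4 + W)*(-8) = 32 - 8*W)
B(379, 1460) - 1*(-3837100) = (32 - 8*379) - 1*(-3837100) = (32 - 3032) + 3837100 = -3000 + 3837100 = 3834100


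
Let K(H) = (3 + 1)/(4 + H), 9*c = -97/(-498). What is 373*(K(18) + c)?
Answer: 3741563/49302 ≈ 75.891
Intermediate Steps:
c = 97/4482 (c = (-97/(-498))/9 = (-97*(-1/498))/9 = (1/9)*(97/498) = 97/4482 ≈ 0.021642)
K(H) = 4/(4 + H)
373*(K(18) + c) = 373*(4/(4 + 18) + 97/4482) = 373*(4/22 + 97/4482) = 373*(4*(1/22) + 97/4482) = 373*(2/11 + 97/4482) = 373*(10031/49302) = 3741563/49302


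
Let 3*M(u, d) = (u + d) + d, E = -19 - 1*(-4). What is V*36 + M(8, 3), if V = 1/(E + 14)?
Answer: -94/3 ≈ -31.333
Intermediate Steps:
E = -15 (E = -19 + 4 = -15)
M(u, d) = u/3 + 2*d/3 (M(u, d) = ((u + d) + d)/3 = ((d + u) + d)/3 = (u + 2*d)/3 = u/3 + 2*d/3)
V = -1 (V = 1/(-15 + 14) = 1/(-1) = -1)
V*36 + M(8, 3) = -1*36 + ((1/3)*8 + (2/3)*3) = -36 + (8/3 + 2) = -36 + 14/3 = -94/3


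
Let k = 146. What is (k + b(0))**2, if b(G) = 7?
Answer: 23409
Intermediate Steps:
(k + b(0))**2 = (146 + 7)**2 = 153**2 = 23409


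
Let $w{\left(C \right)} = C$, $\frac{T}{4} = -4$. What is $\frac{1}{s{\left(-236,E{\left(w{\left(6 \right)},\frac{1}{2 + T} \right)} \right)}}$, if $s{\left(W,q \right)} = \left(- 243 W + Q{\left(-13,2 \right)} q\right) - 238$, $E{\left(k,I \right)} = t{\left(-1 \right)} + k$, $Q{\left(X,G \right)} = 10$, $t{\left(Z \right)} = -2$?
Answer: $\frac{1}{57150} \approx 1.7498 \cdot 10^{-5}$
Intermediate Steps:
$T = -16$ ($T = 4 \left(-4\right) = -16$)
$E{\left(k,I \right)} = -2 + k$
$s{\left(W,q \right)} = -238 - 243 W + 10 q$ ($s{\left(W,q \right)} = \left(- 243 W + 10 q\right) - 238 = -238 - 243 W + 10 q$)
$\frac{1}{s{\left(-236,E{\left(w{\left(6 \right)},\frac{1}{2 + T} \right)} \right)}} = \frac{1}{-238 - -57348 + 10 \left(-2 + 6\right)} = \frac{1}{-238 + 57348 + 10 \cdot 4} = \frac{1}{-238 + 57348 + 40} = \frac{1}{57150}$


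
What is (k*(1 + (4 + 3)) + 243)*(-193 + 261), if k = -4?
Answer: 14348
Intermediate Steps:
(k*(1 + (4 + 3)) + 243)*(-193 + 261) = (-4*(1 + (4 + 3)) + 243)*(-193 + 261) = (-4*(1 + 7) + 243)*68 = (-4*8 + 243)*68 = (-32 + 243)*68 = 211*68 = 14348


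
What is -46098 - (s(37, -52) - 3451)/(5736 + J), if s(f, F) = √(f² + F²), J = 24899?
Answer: -1412208779/30635 - √4073/30635 ≈ -46098.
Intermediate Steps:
s(f, F) = √(F² + f²)
-46098 - (s(37, -52) - 3451)/(5736 + J) = -46098 - (√((-52)² + 37²) - 3451)/(5736 + 24899) = -46098 - (√(2704 + 1369) - 3451)/30635 = -46098 - (√4073 - 3451)/30635 = -46098 - (-3451 + √4073)/30635 = -46098 - (-3451/30635 + √4073/30635) = -46098 + (3451/30635 - √4073/30635) = -1412208779/30635 - √4073/30635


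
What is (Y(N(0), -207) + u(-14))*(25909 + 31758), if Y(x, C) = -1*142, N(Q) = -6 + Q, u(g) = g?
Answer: -8996052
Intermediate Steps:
Y(x, C) = -142
(Y(N(0), -207) + u(-14))*(25909 + 31758) = (-142 - 14)*(25909 + 31758) = -156*57667 = -8996052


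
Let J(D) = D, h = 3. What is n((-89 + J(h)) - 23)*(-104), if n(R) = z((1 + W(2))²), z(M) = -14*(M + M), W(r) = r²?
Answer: 72800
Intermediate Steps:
z(M) = -28*M
n(R) = -700 (n(R) = -28*(1 + 2²)² = -28*(1 + 4)² = -28*5² = -28*25 = -700)
n((-89 + J(h)) - 23)*(-104) = -700*(-104) = 72800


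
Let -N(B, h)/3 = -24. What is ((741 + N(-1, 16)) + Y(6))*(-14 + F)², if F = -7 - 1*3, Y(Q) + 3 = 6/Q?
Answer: 467136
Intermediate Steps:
N(B, h) = 72 (N(B, h) = -3*(-24) = 72)
Y(Q) = -3 + 6/Q
F = -10 (F = -7 - 3 = -10)
((741 + N(-1, 16)) + Y(6))*(-14 + F)² = ((741 + 72) + (-3 + 6/6))*(-14 - 10)² = (813 + (-3 + 6*(⅙)))*(-24)² = (813 + (-3 + 1))*576 = (813 - 2)*576 = 811*576 = 467136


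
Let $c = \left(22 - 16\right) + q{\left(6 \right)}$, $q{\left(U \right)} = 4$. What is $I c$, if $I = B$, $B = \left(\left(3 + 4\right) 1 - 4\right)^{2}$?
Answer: $90$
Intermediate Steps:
$B = 9$ ($B = \left(7 \cdot 1 - 4\right)^{2} = \left(7 - 4\right)^{2} = 3^{2} = 9$)
$I = 9$
$c = 10$ ($c = \left(22 - 16\right) + 4 = 6 + 4 = 10$)
$I c = 9 \cdot 10 = 90$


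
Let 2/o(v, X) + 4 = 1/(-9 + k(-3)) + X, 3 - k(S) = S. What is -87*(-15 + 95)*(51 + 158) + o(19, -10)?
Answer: -62549526/43 ≈ -1.4546e+6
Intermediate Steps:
k(S) = 3 - S
o(v, X) = 2/(-13/3 + X) (o(v, X) = 2/(-4 + (1/(-9 + (3 - 1*(-3))) + X)) = 2/(-4 + (1/(-9 + (3 + 3)) + X)) = 2/(-4 + (1/(-9 + 6) + X)) = 2/(-4 + (1/(-3) + X)) = 2/(-4 + (-⅓ + X)) = 2/(-13/3 + X))
-87*(-15 + 95)*(51 + 158) + o(19, -10) = -87*(-15 + 95)*(51 + 158) + 6/(-13 + 3*(-10)) = -6960*209 + 6/(-13 - 30) = -87*16720 + 6/(-43) = -1454640 + 6*(-1/43) = -1454640 - 6/43 = -62549526/43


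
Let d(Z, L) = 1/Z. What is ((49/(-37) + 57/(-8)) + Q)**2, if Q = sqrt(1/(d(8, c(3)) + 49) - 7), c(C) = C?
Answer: 2217884705/34433088 - 2501*I*sqrt(1077999)/58164 ≈ 64.411 - 44.645*I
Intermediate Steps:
Q = I*sqrt(1077999)/393 (Q = sqrt(1/(1/8 + 49) - 7) = sqrt(1/(393/8) - 7) = sqrt(8/393 - 7) = sqrt(-2743/393) = I*sqrt(1077999)/393 ≈ 2.6419*I)
((49/(-37) + 57/(-8)) + Q)**2 = ((49/(-37) + 57/(-8)) + I*sqrt(1077999)/393)**2 = ((49*(-1/37) + 57*(-1/8)) + I*sqrt(1077999)/393)**2 = ((-49/37 - 57/8) + I*sqrt(1077999)/393)**2 = (-2501/296 + I*sqrt(1077999)/393)**2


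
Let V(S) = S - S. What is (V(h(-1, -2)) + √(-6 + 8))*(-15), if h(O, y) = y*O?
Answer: -15*√2 ≈ -21.213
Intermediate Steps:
h(O, y) = O*y
V(S) = 0
(V(h(-1, -2)) + √(-6 + 8))*(-15) = (0 + √(-6 + 8))*(-15) = (0 + √2)*(-15) = √2*(-15) = -15*√2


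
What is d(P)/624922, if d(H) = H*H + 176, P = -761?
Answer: 579297/624922 ≈ 0.92699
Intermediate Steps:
d(H) = 176 + H**2 (d(H) = H**2 + 176 = 176 + H**2)
d(P)/624922 = (176 + (-761)**2)/624922 = (176 + 579121)*(1/624922) = 579297*(1/624922) = 579297/624922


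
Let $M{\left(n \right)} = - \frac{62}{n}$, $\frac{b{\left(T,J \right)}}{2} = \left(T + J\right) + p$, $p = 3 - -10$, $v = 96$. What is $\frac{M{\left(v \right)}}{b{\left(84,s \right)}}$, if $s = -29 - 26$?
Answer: $- \frac{31}{4032} \approx -0.0076885$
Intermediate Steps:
$s = -55$
$p = 13$ ($p = 3 + 10 = 13$)
$b{\left(T,J \right)} = 26 + 2 J + 2 T$ ($b{\left(T,J \right)} = 2 \left(\left(T + J\right) + 13\right) = 2 \left(\left(J + T\right) + 13\right) = 2 \left(13 + J + T\right) = 26 + 2 J + 2 T$)
$\frac{M{\left(v \right)}}{b{\left(84,s \right)}} = \frac{\left(-62\right) \frac{1}{96}}{26 + 2 \left(-55\right) + 2 \cdot 84} = \frac{\left(-62\right) \frac{1}{96}}{26 - 110 + 168} = - \frac{31}{48 \cdot 84} = \left(- \frac{31}{48}\right) \frac{1}{84} = - \frac{31}{4032}$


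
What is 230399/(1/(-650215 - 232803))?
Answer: -203446464182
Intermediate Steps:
230399/(1/(-650215 - 232803)) = 230399/(1/(-883018)) = 230399/(-1/883018) = 230399*(-883018) = -203446464182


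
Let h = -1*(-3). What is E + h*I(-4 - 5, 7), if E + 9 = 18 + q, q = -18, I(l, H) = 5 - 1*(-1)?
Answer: 9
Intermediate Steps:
I(l, H) = 6 (I(l, H) = 5 + 1 = 6)
h = 3
E = -9 (E = -9 + (18 - 18) = -9 + 0 = -9)
E + h*I(-4 - 5, 7) = -9 + 3*6 = -9 + 18 = 9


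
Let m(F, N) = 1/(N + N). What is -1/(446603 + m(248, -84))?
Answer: -168/75029303 ≈ -2.2391e-6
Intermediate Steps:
m(F, N) = 1/(2*N)
-1/(446603 + m(248, -84)) = -1/(446603 + (1/2)/(-84)) = -1/(446603 + (1/2)*(-1/84)) = -1/(446603 - 1/168) = -1/75029303/168 = -1*168/75029303 = -168/75029303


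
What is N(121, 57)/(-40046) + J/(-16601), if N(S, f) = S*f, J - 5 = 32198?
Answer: -1404098435/664803646 ≈ -2.1120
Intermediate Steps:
J = 32203 (J = 5 + 32198 = 32203)
N(121, 57)/(-40046) + J/(-16601) = (121*57)/(-40046) + 32203/(-16601) = 6897*(-1/40046) + 32203*(-1/16601) = -6897/40046 - 32203/16601 = -1404098435/664803646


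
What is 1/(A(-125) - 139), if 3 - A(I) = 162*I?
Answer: 1/20114 ≈ 4.9717e-5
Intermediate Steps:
A(I) = 3 - 162*I
1/(A(-125) - 139) = 1/((3 - 162*(-125)) - 139) = 1/((3 + 20250) - 139) = 1/(20253 - 139) = 1/20114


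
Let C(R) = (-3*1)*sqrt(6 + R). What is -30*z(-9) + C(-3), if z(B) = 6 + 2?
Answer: -240 - 3*sqrt(3) ≈ -245.20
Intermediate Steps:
z(B) = 8
C(R) = -3*sqrt(6 + R)
-30*z(-9) + C(-3) = -30*8 - 3*sqrt(6 - 3) = -240 - 3*sqrt(3)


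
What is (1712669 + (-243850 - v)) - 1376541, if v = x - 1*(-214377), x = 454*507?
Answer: -352277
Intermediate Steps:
x = 230178
v = 444555 (v = 230178 - 1*(-214377) = 230178 + 214377 = 444555)
(1712669 + (-243850 - v)) - 1376541 = (1712669 + (-243850 - 1*444555)) - 1376541 = (1712669 + (-243850 - 444555)) - 1376541 = (1712669 - 688405) - 1376541 = 1024264 - 1376541 = -352277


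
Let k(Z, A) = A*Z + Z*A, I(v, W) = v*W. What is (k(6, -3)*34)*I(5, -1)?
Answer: 6120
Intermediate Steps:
I(v, W) = W*v
k(Z, A) = 2*A*Z (k(Z, A) = A*Z + A*Z = 2*A*Z)
(k(6, -3)*34)*I(5, -1) = ((2*(-3)*6)*34)*(-1*5) = -36*34*(-5) = -1224*(-5) = 6120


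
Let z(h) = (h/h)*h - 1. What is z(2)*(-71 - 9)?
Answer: -80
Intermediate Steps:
z(h) = -1 + h (z(h) = 1*h - 1 = h - 1 = -1 + h)
z(2)*(-71 - 9) = (-1 + 2)*(-71 - 9) = 1*(-80) = -80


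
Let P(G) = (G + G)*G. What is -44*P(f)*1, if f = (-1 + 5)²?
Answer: -22528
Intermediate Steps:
f = 16 (f = 4² = 16)
P(G) = 2*G² (P(G) = (2*G)*G = 2*G²)
-44*P(f)*1 = -88*16²*1 = -88*256*1 = -44*512*1 = -22528*1 = -22528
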